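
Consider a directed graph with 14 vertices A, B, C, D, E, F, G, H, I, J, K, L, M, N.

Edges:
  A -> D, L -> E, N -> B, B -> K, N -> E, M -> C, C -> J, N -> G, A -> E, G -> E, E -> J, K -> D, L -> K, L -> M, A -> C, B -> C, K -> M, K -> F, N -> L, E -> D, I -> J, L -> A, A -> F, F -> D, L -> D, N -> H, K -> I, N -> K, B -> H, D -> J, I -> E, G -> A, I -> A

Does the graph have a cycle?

DFS with white/gray/black marking, starting from F:
F gray
  D gray
    J gray
    J black
  D black
F black
A gray
  A→F: F black — skip
  A→D: D black — skip
  C gray
    C→J: J black — skip
  C black
  E gray
    E→J: J black — skip
    E→D: D black — skip
  E black
A black
B gray
  H gray
  H black
  K gray
    M gray
      M→C: C black — skip
    M black
    I gray
      I→J: J black — skip
      I→E: E black — skip
      I→A: A black — skip
    I black
    K→D: D black — skip
    K→F: F black — skip
  K black
  B→C: C black — skip
B black
G gray
  G→E: E black — skip
  G→A: A black — skip
G black
L gray
  L→D: D black — skip
  L→E: E black — skip
  L→A: A black — skip
  L→M: M black — skip
  L→K: K black — skip
L black
N gray
  N→K: K black — skip
  N→G: G black — skip
  N→E: E black — skip
  N→H: H black — skip
  N→B: B black — skip
  N→L: L black — skip
N black
Every edge goes to a white or black vertex — no back edge, so the graph is acyclic.

No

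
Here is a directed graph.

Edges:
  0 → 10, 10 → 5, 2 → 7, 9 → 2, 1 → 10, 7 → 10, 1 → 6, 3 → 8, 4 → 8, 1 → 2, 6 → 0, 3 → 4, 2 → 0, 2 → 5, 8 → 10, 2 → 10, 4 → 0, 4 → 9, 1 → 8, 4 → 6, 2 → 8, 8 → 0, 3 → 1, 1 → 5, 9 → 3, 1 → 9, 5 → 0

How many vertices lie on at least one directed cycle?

A vertex is on a directed cycle iff it belongs to a strongly connected component of size ≥ 2 (or has a self-loop).
The vertices on cycles are {0, 1, 3, 4, 5, 9, 10} — 7 in total.

7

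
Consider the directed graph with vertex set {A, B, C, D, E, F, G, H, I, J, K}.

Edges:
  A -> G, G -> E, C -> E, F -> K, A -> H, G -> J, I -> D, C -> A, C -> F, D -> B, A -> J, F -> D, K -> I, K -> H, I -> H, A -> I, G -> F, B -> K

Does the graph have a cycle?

Yes

DFS with white/gray/black marking, starting from J:
J gray
J black
A gray
  A→J: J black — skip
  G gray
    G→J: J black — skip
    F gray
      D gray
        B gray
          K gray
            I gray
              H gray
              H black
              I→D: D is gray → back edge
Back edge found, so a cycle exists: D → B → K → I → D.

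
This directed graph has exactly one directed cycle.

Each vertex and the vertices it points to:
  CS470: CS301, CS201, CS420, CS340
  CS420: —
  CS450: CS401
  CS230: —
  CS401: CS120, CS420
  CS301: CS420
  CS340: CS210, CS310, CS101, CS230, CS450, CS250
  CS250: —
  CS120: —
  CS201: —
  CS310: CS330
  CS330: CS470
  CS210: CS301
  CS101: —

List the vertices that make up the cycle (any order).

CS310, CS330, CS340, CS470

DFS with gray/black marking from CS340:
CS340 gray
  CS210 gray
    CS301 gray
      CS420 gray
      CS420 black
    CS301 black
  CS210 black
  CS310 gray
    CS330 gray
      CS470 gray
        CS470→CS301: CS301 black — skip
        CS201 gray
        CS201 black
        CS470→CS420: CS420 black — skip
        CS470→CS340: CS340 is gray → back edge
Back edge closes the cycle CS340 → CS310 → CS330 → CS470 → CS340; its vertices are {CS310, CS330, CS340, CS470}.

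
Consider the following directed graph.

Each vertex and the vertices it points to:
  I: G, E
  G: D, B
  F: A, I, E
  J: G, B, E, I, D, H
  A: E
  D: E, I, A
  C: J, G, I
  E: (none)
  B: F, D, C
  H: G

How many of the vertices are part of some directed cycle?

A vertex is on a directed cycle iff it belongs to a strongly connected component of size ≥ 2 (or has a self-loop).
The vertices on cycles are {B, C, D, F, G, H, I, J} — 8 in total.

8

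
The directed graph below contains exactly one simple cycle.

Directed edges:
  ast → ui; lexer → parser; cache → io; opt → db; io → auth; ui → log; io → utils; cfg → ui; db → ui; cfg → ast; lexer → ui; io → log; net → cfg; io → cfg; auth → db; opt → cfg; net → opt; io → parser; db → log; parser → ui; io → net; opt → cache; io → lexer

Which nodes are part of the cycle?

io, net, opt, cache

DFS with gray/black marking from opt:
opt gray
  db gray
    ui gray
      log gray
      log black
    ui black
    db→log: log black — skip
  db black
  cfg gray
    ast gray
      ast→ui: ui black — skip
    ast black
    cfg→ui: ui black — skip
  cfg black
  cache gray
    io gray
      lexer gray
        lexer→ui: ui black — skip
        parser gray
          parser→ui: ui black — skip
        parser black
      lexer black
      net gray
        net→cfg: cfg black — skip
        net→opt: opt is gray → back edge
Back edge closes the cycle opt → cache → io → net → opt; its vertices are {io, net, opt, cache}.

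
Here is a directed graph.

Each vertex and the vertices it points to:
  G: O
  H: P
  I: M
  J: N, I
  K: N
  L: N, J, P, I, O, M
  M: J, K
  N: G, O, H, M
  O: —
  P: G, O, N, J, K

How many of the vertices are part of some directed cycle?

A vertex is on a directed cycle iff it belongs to a strongly connected component of size ≥ 2 (or has a self-loop).
The vertices on cycles are {H, I, J, K, M, N, P} — 7 in total.

7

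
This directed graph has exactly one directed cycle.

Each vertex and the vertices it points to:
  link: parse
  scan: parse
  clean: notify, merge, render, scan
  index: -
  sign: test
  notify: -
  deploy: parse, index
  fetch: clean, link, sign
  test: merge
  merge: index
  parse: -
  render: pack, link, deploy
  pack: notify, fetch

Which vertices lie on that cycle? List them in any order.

DFS with gray/black marking from render:
render gray
  pack gray
    notify gray
    notify black
    fetch gray
      clean gray
        clean→notify: notify black — skip
        merge gray
          index gray
          index black
        merge black
        clean→render: render is gray → back edge
Back edge closes the cycle render → pack → fetch → clean → render; its vertices are {pack, clean, fetch, render}.

pack, clean, fetch, render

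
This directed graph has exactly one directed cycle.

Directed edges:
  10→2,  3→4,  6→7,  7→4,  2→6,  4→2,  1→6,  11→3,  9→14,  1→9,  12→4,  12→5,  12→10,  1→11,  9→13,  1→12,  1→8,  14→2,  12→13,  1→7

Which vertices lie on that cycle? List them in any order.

2, 4, 6, 7

DFS with gray/black marking from 6:
6 gray
  7 gray
    4 gray
      2 gray
        2→6: 6 is gray → back edge
Back edge closes the cycle 6 → 7 → 4 → 2 → 6; its vertices are {2, 4, 6, 7}.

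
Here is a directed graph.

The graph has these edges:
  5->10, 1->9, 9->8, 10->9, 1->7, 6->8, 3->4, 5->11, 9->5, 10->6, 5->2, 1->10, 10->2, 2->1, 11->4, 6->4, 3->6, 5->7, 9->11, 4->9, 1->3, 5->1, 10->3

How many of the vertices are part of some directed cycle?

A vertex is on a directed cycle iff it belongs to a strongly connected component of size ≥ 2 (or has a self-loop).
The vertices on cycles are {1, 2, 3, 4, 5, 6, 9, 10, 11} — 9 in total.

9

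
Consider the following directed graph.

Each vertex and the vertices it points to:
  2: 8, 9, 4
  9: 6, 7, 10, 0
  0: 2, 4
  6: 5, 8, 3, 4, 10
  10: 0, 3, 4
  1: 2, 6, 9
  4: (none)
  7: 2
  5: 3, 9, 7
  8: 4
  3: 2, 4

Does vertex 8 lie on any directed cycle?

No

8 lies on a cycle iff there is a path from 8 back to itself.
Exploring from 8, it never reaches itself; equivalently, its strongly connected component is a singleton.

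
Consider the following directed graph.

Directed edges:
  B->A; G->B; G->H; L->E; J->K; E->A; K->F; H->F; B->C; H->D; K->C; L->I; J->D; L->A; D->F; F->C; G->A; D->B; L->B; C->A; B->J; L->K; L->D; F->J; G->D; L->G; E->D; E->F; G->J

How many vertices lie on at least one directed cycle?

5

A vertex is on a directed cycle iff it belongs to a strongly connected component of size ≥ 2 (or has a self-loop).
The vertices on cycles are {B, D, F, J, K} — 5 in total.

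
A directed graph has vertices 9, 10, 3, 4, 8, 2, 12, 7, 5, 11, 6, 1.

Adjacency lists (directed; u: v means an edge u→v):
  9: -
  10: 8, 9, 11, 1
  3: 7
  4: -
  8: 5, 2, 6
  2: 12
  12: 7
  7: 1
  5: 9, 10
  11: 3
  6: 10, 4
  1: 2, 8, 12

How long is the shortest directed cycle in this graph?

3

For each vertex v, BFS finds the shortest path from v back to v.
The shortest such closed walk is 8 → 6 → 10 → 8, length 3.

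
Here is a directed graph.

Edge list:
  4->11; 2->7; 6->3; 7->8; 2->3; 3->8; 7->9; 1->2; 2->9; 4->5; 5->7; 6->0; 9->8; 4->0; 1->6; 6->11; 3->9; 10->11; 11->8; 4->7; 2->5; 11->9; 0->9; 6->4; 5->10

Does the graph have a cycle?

DFS with white/gray/black marking, starting from 5:
5 gray
  7 gray
    9 gray
      8 gray
      8 black
    9 black
    7→8: 8 black — skip
  7 black
  10 gray
    11 gray
      11→9: 9 black — skip
      11→8: 8 black — skip
    11 black
  10 black
5 black
0 gray
  0→9: 9 black — skip
0 black
1 gray
  2 gray
    2→7: 7 black — skip
    2→5: 5 black — skip
    3 gray
      3→9: 9 black — skip
      3→8: 8 black — skip
    3 black
    2→9: 9 black — skip
  2 black
  6 gray
    4 gray
      4→11: 11 black — skip
      4→0: 0 black — skip
      4→5: 5 black — skip
      4→7: 7 black — skip
    4 black
    6→11: 11 black — skip
    6→3: 3 black — skip
    6→0: 0 black — skip
  6 black
1 black
Every edge goes to a white or black vertex — no back edge, so the graph is acyclic.

No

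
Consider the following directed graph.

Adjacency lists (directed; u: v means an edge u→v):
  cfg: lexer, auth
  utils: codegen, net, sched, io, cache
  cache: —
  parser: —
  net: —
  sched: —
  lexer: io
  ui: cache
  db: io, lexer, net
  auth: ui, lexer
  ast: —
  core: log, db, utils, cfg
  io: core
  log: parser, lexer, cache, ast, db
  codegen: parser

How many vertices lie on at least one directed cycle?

8

A vertex is on a directed cycle iff it belongs to a strongly connected component of size ≥ 2 (or has a self-loop).
The vertices on cycles are {db, io, cfg, log, auth, core, lexer, utils} — 8 in total.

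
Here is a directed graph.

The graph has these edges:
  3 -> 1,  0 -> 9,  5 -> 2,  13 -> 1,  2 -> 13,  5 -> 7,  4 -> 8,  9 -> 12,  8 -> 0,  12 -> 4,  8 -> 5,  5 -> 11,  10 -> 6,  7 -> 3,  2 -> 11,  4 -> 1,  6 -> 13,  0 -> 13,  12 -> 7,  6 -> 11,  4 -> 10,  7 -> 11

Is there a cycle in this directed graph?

Yes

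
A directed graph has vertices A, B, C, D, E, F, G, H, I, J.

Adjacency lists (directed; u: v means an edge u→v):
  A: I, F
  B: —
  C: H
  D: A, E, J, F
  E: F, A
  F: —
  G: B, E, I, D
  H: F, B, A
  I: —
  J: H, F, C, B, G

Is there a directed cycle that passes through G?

Yes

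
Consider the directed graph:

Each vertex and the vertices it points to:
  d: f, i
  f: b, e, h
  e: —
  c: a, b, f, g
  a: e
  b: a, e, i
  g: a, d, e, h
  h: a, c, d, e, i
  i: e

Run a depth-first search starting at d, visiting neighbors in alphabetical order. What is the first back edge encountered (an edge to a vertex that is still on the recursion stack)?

c->f

DFS from d (visiting neighbors in alphabetical order); mark gray on enter, black on exit:
d gray
  f gray
    b gray
      a gray
        e gray
        e black
      a black
      b→e: e black — skip
      i gray
        i→e: e black — skip
      i black
    b black
    f→e: e black — skip
    h gray
      h→a: a black — skip
      c gray
        c→a: a black — skip
        c→b: b black — skip
        c→f: f is gray → back edge
First back edge: c → f.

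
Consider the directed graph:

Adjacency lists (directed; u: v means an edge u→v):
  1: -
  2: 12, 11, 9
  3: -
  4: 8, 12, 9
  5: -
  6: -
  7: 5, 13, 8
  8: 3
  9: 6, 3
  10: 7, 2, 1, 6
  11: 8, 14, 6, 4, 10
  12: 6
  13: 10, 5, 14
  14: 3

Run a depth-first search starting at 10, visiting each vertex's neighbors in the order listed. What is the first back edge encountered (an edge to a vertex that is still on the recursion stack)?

13→10

DFS from 10 (visiting each vertex's neighbors in the order listed); mark gray on enter, black on exit:
10 gray
  7 gray
    5 gray
    5 black
    13 gray
      13→10: 10 is gray → back edge
First back edge: 13 → 10.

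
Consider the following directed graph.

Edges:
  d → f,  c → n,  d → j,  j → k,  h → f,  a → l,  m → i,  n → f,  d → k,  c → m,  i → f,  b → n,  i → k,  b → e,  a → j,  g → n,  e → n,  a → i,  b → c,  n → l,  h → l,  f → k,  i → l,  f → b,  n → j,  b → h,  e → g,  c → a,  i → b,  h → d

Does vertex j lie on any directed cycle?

No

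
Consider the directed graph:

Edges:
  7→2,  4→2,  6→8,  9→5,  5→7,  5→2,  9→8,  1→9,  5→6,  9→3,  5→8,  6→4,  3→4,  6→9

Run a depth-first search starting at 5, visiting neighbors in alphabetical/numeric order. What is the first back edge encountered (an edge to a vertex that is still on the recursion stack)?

DFS from 5 (visiting neighbors in alphabetical/numeric order); mark gray on enter, black on exit:
5 gray
  2 gray
  2 black
  6 gray
    4 gray
      4→2: 2 black — skip
    4 black
    8 gray
    8 black
    9 gray
      3 gray
        3→4: 4 black — skip
      3 black
      9→5: 5 is gray → back edge
First back edge: 9 → 5.

9->5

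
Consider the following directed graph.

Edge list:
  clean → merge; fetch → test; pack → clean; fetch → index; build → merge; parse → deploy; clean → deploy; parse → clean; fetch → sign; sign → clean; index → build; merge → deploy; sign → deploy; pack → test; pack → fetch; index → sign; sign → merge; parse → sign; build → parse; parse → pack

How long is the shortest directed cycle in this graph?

For each vertex v, BFS finds the shortest path from v back to v.
The shortest such closed walk is pack → fetch → index → build → parse → pack, length 5.

5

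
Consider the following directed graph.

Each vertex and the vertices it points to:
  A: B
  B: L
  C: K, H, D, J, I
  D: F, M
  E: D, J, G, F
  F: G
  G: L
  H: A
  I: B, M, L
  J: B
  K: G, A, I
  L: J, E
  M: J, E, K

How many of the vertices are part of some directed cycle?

11

A vertex is on a directed cycle iff it belongs to a strongly connected component of size ≥ 2 (or has a self-loop).
The vertices on cycles are {A, B, D, E, F, G, I, J, K, L, M} — 11 in total.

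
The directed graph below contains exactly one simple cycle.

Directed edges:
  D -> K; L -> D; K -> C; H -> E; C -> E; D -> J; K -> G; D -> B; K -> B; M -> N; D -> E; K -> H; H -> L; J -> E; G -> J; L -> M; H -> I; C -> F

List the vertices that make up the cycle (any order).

D, H, K, L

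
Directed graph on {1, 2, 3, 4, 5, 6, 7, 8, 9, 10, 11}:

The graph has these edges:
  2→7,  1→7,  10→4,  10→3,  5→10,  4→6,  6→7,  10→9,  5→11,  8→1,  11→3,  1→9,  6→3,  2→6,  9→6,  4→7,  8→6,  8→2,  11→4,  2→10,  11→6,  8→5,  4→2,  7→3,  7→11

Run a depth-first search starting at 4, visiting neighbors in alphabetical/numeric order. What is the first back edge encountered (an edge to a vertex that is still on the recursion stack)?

11->4

DFS from 4 (visiting neighbors in alphabetical/numeric order); mark gray on enter, black on exit:
4 gray
  2 gray
    6 gray
      3 gray
      3 black
      7 gray
        7→3: 3 black — skip
        11 gray
          11→3: 3 black — skip
          11→4: 4 is gray → back edge
First back edge: 11 → 4.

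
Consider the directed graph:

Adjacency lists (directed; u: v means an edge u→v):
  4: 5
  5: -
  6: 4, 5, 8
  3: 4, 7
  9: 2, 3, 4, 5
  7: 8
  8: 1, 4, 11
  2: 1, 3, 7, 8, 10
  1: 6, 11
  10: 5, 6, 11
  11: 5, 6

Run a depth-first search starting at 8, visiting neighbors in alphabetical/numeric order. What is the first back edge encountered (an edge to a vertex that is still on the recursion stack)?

6->8

DFS from 8 (visiting neighbors in alphabetical/numeric order); mark gray on enter, black on exit:
8 gray
  1 gray
    6 gray
      4 gray
        5 gray
        5 black
      4 black
      6→5: 5 black — skip
      6→8: 8 is gray → back edge
First back edge: 6 → 8.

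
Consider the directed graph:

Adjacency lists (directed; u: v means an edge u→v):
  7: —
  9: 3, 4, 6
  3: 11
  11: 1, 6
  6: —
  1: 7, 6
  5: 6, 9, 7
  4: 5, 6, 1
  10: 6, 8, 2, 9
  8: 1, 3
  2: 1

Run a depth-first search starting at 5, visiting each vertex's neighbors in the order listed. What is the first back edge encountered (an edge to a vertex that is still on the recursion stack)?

DFS from 5 (visiting each vertex's neighbors in the order listed); mark gray on enter, black on exit:
5 gray
  6 gray
  6 black
  9 gray
    3 gray
      11 gray
        1 gray
          7 gray
          7 black
          1→6: 6 black — skip
        1 black
        11→6: 6 black — skip
      11 black
    3 black
    4 gray
      4→5: 5 is gray → back edge
First back edge: 4 → 5.

4→5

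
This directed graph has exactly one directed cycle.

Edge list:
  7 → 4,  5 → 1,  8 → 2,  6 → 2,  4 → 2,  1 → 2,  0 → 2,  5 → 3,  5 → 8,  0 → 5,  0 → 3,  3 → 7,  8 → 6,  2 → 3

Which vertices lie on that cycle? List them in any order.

2, 3, 4, 7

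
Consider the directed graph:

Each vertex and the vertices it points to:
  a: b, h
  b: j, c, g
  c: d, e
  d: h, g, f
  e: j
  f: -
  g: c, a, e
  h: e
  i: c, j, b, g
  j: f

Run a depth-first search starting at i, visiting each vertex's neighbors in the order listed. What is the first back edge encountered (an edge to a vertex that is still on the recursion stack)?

g→c

DFS from i (visiting each vertex's neighbors in the order listed); mark gray on enter, black on exit:
i gray
  c gray
    d gray
      h gray
        e gray
          j gray
            f gray
            f black
          j black
        e black
      h black
      g gray
        g→c: c is gray → back edge
First back edge: g → c.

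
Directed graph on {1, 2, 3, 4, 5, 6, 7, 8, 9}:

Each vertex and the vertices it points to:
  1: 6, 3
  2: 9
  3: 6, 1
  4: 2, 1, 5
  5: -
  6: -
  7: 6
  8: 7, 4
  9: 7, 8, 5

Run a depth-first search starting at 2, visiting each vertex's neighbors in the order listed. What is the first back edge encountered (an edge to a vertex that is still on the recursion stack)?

DFS from 2 (visiting each vertex's neighbors in the order listed); mark gray on enter, black on exit:
2 gray
  9 gray
    7 gray
      6 gray
      6 black
    7 black
    8 gray
      8→7: 7 black — skip
      4 gray
        4→2: 2 is gray → back edge
First back edge: 4 → 2.

4->2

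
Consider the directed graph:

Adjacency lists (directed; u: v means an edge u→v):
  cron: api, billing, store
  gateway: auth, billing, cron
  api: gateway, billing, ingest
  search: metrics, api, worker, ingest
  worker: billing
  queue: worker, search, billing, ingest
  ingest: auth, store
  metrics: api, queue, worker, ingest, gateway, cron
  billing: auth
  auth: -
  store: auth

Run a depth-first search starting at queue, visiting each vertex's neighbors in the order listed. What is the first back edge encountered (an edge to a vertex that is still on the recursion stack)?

DFS from queue (visiting each vertex's neighbors in the order listed); mark gray on enter, black on exit:
queue gray
  worker gray
    billing gray
      auth gray
      auth black
    billing black
  worker black
  search gray
    metrics gray
      api gray
        gateway gray
          gateway→auth: auth black — skip
          gateway→billing: billing black — skip
          cron gray
            cron→api: api is gray → back edge
First back edge: cron → api.

cron->api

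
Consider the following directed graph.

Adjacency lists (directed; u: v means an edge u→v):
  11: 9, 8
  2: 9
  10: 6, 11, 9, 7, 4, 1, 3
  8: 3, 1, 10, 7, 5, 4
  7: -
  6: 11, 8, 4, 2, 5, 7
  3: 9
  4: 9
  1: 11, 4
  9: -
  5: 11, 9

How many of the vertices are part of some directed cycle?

6

A vertex is on a directed cycle iff it belongs to a strongly connected component of size ≥ 2 (or has a self-loop).
The vertices on cycles are {1, 5, 6, 8, 10, 11} — 6 in total.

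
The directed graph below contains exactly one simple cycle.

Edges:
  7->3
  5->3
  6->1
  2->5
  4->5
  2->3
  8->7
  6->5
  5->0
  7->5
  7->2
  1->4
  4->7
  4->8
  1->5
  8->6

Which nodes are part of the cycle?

1, 4, 6, 8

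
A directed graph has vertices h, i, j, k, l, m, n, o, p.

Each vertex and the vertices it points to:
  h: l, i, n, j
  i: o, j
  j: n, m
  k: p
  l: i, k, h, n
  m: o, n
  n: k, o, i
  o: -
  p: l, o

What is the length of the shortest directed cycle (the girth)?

For each vertex v, BFS finds the shortest path from v back to v.
The shortest such closed walk is l → h → l, length 2.

2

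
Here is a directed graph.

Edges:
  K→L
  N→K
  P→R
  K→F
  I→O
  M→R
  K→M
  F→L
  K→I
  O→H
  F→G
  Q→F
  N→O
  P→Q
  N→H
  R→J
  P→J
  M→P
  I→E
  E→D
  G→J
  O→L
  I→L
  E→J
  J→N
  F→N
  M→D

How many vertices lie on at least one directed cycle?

11

A vertex is on a directed cycle iff it belongs to a strongly connected component of size ≥ 2 (or has a self-loop).
The vertices on cycles are {E, F, G, I, J, K, M, N, P, Q, R} — 11 in total.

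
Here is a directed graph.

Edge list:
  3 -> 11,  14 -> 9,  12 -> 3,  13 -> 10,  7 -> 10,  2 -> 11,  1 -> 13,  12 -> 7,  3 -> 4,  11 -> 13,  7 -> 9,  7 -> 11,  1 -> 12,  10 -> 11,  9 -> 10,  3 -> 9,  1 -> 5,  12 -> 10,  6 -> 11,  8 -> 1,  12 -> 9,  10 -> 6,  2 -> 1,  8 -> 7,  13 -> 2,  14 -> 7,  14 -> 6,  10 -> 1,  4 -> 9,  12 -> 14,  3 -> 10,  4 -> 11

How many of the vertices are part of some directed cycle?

12

A vertex is on a directed cycle iff it belongs to a strongly connected component of size ≥ 2 (or has a self-loop).
The vertices on cycles are {1, 2, 3, 4, 6, 7, 9, 10, 11, 12, 13, 14} — 12 in total.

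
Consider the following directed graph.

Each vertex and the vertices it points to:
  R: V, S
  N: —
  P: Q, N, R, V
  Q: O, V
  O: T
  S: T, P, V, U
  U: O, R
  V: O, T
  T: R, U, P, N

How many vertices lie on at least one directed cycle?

8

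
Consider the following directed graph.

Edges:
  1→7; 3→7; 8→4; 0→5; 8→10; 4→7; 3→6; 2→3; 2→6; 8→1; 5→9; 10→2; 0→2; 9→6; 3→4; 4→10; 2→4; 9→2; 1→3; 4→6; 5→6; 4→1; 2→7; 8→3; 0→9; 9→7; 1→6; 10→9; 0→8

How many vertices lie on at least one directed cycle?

6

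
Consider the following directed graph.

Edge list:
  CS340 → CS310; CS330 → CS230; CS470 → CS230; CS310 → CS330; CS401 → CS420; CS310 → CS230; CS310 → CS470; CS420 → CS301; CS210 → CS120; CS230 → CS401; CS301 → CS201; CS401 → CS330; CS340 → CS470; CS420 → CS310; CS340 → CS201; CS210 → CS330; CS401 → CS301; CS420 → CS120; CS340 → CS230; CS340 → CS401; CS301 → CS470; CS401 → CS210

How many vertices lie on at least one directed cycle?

8

A vertex is on a directed cycle iff it belongs to a strongly connected component of size ≥ 2 (or has a self-loop).
The vertices on cycles are {CS210, CS230, CS301, CS310, CS330, CS401, CS420, CS470} — 8 in total.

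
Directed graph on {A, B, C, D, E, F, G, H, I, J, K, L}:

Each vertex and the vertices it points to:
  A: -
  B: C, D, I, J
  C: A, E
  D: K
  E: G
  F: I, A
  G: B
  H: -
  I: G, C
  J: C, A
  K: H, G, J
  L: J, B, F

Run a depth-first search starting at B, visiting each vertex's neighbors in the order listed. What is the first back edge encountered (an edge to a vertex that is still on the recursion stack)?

DFS from B (visiting each vertex's neighbors in the order listed); mark gray on enter, black on exit:
B gray
  C gray
    A gray
    A black
    E gray
      G gray
        G→B: B is gray → back edge
First back edge: G → B.

G->B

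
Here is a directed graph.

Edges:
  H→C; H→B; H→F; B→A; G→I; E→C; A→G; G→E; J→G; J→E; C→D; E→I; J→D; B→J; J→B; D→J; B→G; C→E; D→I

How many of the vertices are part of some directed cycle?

A vertex is on a directed cycle iff it belongs to a strongly connected component of size ≥ 2 (or has a self-loop).
The vertices on cycles are {A, B, C, D, E, G, J} — 7 in total.

7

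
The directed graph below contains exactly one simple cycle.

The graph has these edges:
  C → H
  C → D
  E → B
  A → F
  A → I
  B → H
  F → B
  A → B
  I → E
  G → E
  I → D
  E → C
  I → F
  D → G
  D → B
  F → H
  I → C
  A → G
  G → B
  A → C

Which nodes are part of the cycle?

C, D, E, G

DFS with gray/black marking from D:
D gray
  B gray
    H gray
    H black
  B black
  G gray
    G→B: B black — skip
    E gray
      C gray
        C→H: H black — skip
        C→D: D is gray → back edge
Back edge closes the cycle D → G → E → C → D; its vertices are {C, D, E, G}.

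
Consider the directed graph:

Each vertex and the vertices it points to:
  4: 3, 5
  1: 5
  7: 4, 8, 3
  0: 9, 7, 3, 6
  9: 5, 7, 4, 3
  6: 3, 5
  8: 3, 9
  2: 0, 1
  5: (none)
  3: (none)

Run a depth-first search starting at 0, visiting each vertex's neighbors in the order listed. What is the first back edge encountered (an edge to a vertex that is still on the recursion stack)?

8->9

DFS from 0 (visiting each vertex's neighbors in the order listed); mark gray on enter, black on exit:
0 gray
  9 gray
    5 gray
    5 black
    7 gray
      4 gray
        3 gray
        3 black
        4→5: 5 black — skip
      4 black
      8 gray
        8→3: 3 black — skip
        8→9: 9 is gray → back edge
First back edge: 8 → 9.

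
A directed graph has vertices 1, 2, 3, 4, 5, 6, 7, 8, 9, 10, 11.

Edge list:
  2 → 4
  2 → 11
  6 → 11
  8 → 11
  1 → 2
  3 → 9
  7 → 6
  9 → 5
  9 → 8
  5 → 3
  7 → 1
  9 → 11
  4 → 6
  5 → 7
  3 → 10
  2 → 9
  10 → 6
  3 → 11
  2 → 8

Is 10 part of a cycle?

No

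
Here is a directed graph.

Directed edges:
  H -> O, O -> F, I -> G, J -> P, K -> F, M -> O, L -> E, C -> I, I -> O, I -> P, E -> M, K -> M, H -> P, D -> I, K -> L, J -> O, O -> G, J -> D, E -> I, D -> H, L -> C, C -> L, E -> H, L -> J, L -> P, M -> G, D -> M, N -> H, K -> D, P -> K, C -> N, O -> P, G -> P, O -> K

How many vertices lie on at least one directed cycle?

13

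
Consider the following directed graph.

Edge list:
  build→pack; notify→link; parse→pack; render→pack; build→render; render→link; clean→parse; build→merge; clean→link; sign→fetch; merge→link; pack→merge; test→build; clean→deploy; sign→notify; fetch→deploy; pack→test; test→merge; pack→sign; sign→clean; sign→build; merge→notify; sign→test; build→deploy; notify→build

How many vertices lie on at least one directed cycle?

9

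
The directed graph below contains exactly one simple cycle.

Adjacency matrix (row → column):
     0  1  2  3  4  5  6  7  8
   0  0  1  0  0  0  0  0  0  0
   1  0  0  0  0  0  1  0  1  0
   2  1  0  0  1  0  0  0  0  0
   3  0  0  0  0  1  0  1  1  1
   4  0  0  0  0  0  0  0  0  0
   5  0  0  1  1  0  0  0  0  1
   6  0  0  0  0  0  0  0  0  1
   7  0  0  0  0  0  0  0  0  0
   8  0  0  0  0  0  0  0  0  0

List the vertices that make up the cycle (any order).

DFS with gray/black marking from 5:
5 gray
  8 gray
  8 black
  3 gray
    7 gray
    7 black
    6 gray
      6→8: 8 black — skip
    6 black
    3→8: 8 black — skip
    4 gray
    4 black
  3 black
  2 gray
    2→3: 3 black — skip
    0 gray
      1 gray
        1→7: 7 black — skip
        1→5: 5 is gray → back edge
Back edge closes the cycle 5 → 2 → 0 → 1 → 5; its vertices are {0, 1, 2, 5}.

0, 1, 2, 5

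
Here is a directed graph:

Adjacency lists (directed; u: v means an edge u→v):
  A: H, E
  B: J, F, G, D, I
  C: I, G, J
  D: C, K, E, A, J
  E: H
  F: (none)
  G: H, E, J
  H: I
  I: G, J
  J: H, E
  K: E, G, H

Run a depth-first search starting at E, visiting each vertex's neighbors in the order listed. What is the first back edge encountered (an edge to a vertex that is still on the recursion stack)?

G->H

DFS from E (visiting each vertex's neighbors in the order listed); mark gray on enter, black on exit:
E gray
  H gray
    I gray
      G gray
        G→H: H is gray → back edge
First back edge: G → H.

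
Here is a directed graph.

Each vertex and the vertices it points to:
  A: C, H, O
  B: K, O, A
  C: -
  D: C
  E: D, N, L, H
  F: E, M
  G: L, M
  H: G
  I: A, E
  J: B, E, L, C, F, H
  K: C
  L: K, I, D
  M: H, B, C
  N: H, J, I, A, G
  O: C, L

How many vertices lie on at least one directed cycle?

A vertex is on a directed cycle iff it belongs to a strongly connected component of size ≥ 2 (or has a self-loop).
The vertices on cycles are {A, B, E, F, G, H, I, J, L, M, N, O} — 12 in total.

12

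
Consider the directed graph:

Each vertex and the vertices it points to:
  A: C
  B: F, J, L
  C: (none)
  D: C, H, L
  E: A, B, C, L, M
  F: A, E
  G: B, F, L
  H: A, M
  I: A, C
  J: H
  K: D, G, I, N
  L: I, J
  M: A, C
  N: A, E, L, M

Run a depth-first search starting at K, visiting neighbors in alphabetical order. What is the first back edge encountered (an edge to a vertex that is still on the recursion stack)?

E->B

DFS from K (visiting neighbors in alphabetical order); mark gray on enter, black on exit:
K gray
  D gray
    C gray
    C black
    H gray
      A gray
        A→C: C black — skip
      A black
      M gray
        M→A: A black — skip
        M→C: C black — skip
      M black
    H black
    L gray
      I gray
        I→A: A black — skip
        I→C: C black — skip
      I black
      J gray
        J→H: H black — skip
      J black
    L black
  D black
  G gray
    B gray
      F gray
        F→A: A black — skip
        E gray
          E→A: A black — skip
          E→B: B is gray → back edge
First back edge: E → B.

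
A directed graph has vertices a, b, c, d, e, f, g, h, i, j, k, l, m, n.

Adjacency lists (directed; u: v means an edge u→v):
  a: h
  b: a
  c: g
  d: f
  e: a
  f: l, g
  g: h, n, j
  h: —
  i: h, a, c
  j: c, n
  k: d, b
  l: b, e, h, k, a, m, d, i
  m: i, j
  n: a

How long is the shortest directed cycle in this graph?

For each vertex v, BFS finds the shortest path from v back to v.
The shortest such closed walk is f → l → d → f, length 3.

3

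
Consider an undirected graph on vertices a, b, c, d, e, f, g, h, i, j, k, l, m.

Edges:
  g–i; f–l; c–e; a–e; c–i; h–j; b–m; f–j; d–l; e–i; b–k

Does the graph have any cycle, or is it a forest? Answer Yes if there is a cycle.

DFS, tracking each vertex's parent; an edge to a visited non-parent vertex closes a cycle.
Start from d:
visit d (parent –)
  visit l (parent d)
    l–d: parent, skip
    visit f (parent l)
      visit j (parent f)
        j–f: parent, skip
        visit h (parent j)
          h–j: parent, skip
      f–l: parent, skip
visit a (parent –)
  visit e (parent a)
    visit i (parent e)
      visit c (parent i)
        c–e: e visited and ≠ parent → cycle
Cycle: e – i – c – e.

Yes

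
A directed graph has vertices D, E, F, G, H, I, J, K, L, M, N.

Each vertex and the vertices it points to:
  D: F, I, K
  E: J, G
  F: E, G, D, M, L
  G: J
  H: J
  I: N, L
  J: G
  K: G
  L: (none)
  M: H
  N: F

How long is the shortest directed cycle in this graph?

For each vertex v, BFS finds the shortest path from v back to v.
The shortest such closed walk is F → D → F, length 2.

2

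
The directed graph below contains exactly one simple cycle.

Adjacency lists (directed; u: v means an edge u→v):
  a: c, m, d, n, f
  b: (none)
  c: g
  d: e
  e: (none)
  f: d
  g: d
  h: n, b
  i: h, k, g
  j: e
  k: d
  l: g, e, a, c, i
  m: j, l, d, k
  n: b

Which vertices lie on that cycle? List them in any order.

DFS with gray/black marking from a:
a gray
  c gray
    g gray
      d gray
        e gray
        e black
      d black
    g black
  c black
  m gray
    j gray
      j→e: e black — skip
    j black
    l gray
      l→g: g black — skip
      l→e: e black — skip
      l→a: a is gray → back edge
Back edge closes the cycle a → m → l → a; its vertices are {a, l, m}.

a, l, m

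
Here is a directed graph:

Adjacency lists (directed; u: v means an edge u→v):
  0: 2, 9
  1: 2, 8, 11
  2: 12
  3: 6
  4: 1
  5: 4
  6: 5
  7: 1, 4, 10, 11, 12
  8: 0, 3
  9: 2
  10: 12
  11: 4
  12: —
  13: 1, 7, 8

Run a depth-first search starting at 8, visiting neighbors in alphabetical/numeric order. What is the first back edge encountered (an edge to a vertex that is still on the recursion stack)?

DFS from 8 (visiting neighbors in alphabetical/numeric order); mark gray on enter, black on exit:
8 gray
  0 gray
    2 gray
      12 gray
      12 black
    2 black
    9 gray
      9→2: 2 black — skip
    9 black
  0 black
  3 gray
    6 gray
      5 gray
        4 gray
          1 gray
            1→2: 2 black — skip
            1→8: 8 is gray → back edge
First back edge: 1 → 8.

1->8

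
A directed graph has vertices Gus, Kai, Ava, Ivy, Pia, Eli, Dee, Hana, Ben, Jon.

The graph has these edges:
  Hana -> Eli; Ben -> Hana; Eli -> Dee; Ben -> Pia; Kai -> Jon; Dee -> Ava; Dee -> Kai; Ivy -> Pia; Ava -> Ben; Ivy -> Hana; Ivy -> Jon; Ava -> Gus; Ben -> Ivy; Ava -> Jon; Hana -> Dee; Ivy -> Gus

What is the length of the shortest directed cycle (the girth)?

4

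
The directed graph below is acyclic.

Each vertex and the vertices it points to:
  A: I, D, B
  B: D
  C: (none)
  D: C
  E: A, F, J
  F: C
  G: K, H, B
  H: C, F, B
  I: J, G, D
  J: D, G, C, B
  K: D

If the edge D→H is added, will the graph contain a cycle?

Yes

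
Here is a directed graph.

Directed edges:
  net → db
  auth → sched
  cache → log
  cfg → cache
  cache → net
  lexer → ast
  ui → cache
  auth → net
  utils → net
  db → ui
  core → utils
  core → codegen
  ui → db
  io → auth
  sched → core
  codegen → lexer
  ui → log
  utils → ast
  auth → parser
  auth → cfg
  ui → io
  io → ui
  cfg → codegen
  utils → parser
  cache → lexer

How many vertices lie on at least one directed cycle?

A vertex is on a directed cycle iff it belongs to a strongly connected component of size ≥ 2 (or has a self-loop).
The vertices on cycles are {db, io, ui, cfg, net, auth, core, cache, sched, utils} — 10 in total.

10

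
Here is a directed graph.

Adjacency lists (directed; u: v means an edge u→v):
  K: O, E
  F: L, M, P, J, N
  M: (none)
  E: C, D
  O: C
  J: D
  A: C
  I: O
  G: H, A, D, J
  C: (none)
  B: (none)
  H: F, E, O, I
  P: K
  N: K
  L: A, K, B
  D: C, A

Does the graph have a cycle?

DFS with white/gray/black marking, starting from D:
D gray
  C gray
  C black
  A gray
    A→C: C black — skip
  A black
D black
K gray
  O gray
    O→C: C black — skip
  O black
  E gray
    E→C: C black — skip
    E→D: D black — skip
  E black
K black
F gray
  L gray
    L→A: A black — skip
    L→K: K black — skip
    B gray
    B black
  L black
  M gray
  M black
  P gray
    P→K: K black — skip
  P black
  J gray
    J→D: D black — skip
  J black
  N gray
    N→K: K black — skip
  N black
F black
I gray
  I→O: O black — skip
I black
G gray
  H gray
    H→F: F black — skip
    H→E: E black — skip
    H→O: O black — skip
    H→I: I black — skip
  H black
  G→A: A black — skip
  G→D: D black — skip
  G→J: J black — skip
G black
Every edge goes to a white or black vertex — no back edge, so the graph is acyclic.

No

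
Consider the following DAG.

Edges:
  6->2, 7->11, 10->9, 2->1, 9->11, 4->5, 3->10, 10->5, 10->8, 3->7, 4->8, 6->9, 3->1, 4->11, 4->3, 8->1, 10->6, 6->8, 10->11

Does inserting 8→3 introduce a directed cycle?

Yes

Adding 8→3 creates a cycle iff 3 can already reach 8.
Path from 3: 3 → 10 → 8.
So 3 → … → 8 → 3 is a cycle.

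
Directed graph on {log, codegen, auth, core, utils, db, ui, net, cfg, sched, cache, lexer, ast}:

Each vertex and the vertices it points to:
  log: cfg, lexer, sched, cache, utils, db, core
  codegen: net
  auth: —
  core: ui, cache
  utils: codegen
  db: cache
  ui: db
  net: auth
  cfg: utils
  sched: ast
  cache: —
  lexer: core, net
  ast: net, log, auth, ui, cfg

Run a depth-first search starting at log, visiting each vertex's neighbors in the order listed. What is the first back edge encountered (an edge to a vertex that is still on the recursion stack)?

ast→log

DFS from log (visiting each vertex's neighbors in the order listed); mark gray on enter, black on exit:
log gray
  cfg gray
    utils gray
      codegen gray
        net gray
          auth gray
          auth black
        net black
      codegen black
    utils black
  cfg black
  lexer gray
    core gray
      ui gray
        db gray
          cache gray
          cache black
        db black
      ui black
      core→cache: cache black — skip
    core black
    lexer→net: net black — skip
  lexer black
  sched gray
    ast gray
      ast→net: net black — skip
      ast→log: log is gray → back edge
First back edge: ast → log.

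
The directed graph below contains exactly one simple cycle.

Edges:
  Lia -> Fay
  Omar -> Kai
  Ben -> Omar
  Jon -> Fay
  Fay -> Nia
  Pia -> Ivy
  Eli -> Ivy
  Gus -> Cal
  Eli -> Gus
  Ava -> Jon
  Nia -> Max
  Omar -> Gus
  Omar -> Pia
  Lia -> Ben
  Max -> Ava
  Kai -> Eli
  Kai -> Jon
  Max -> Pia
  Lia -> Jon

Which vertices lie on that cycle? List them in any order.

Ava, Fay, Jon, Max, Nia

DFS with gray/black marking from Fay:
Fay gray
  Nia gray
    Max gray
      Ava gray
        Jon gray
          Jon→Fay: Fay is gray → back edge
Back edge closes the cycle Fay → Nia → Max → Ava → Jon → Fay; its vertices are {Ava, Fay, Jon, Max, Nia}.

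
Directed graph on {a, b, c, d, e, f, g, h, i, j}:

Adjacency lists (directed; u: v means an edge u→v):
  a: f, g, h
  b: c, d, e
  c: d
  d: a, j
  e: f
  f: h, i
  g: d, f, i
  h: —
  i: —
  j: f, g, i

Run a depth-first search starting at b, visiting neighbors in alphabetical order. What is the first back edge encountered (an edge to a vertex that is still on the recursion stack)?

g->d

DFS from b (visiting neighbors in alphabetical order); mark gray on enter, black on exit:
b gray
  c gray
    d gray
      a gray
        f gray
          h gray
          h black
          i gray
          i black
        f black
        g gray
          g→d: d is gray → back edge
First back edge: g → d.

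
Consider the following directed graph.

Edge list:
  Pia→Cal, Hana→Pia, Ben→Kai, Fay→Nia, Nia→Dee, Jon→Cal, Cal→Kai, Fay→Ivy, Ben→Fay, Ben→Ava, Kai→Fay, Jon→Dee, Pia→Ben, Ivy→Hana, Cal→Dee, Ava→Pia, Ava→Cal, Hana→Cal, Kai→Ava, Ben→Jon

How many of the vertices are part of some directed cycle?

9

A vertex is on a directed cycle iff it belongs to a strongly connected component of size ≥ 2 (or has a self-loop).
The vertices on cycles are {Ava, Ben, Cal, Fay, Ivy, Jon, Kai, Pia, Hana} — 9 in total.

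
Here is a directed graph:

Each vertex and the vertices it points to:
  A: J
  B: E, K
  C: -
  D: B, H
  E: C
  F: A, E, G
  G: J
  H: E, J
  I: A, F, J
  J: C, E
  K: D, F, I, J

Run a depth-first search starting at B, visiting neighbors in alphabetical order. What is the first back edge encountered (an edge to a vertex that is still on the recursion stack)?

D->B

DFS from B (visiting neighbors in alphabetical order); mark gray on enter, black on exit:
B gray
  E gray
    C gray
    C black
  E black
  K gray
    D gray
      D→B: B is gray → back edge
First back edge: D → B.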